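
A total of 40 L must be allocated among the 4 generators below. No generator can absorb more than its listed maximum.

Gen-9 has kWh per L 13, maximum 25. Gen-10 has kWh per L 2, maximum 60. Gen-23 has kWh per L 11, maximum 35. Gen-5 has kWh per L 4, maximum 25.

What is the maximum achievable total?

Order the generators by kWh per L: Gen-9 13 > Gen-23 11 > Gen-5 4 > Gen-10 2.
Gen-9 takes 25 to reach its cap of 25 ; 15 left.
Only 15 left; Gen-23 takes them to reach 15.
Total = 13×25 + 11×15 = 490.

490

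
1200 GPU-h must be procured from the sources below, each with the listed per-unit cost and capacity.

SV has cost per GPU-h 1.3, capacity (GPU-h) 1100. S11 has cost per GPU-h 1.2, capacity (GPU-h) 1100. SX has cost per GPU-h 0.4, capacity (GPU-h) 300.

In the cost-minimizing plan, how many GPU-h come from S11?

Fill from the cheapest source first.
Take 300 from SX at 0.4 — need 900 more.
S11 at 1.2: take 900 of its 1100 — requirement met.
SV: unused.

900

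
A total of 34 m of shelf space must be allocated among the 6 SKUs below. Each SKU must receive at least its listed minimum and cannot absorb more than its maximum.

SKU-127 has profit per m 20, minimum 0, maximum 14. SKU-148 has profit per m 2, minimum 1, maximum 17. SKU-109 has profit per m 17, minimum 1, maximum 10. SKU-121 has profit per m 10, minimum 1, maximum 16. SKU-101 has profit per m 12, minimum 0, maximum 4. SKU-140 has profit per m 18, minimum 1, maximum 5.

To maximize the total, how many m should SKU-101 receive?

3

Meeting every minimum uses 0+1+1+1+0+1 = 4 m, leaving 30.
Highest profit per m first: SKU-127 20 > SKU-140 18 > SKU-109 17 > SKU-101 12 > SKU-121 10 > SKU-148 2.
SKU-127 takes 14 more to reach its cap of 14 ; 16 left.
SKU-140: +4 to 5 (cap) ; 12 left.
Give SKU-109 9 more to hit its cap of 10 ; 3 left.
SKU-101 has room for 4 more but only 3 remain, so it gets 3.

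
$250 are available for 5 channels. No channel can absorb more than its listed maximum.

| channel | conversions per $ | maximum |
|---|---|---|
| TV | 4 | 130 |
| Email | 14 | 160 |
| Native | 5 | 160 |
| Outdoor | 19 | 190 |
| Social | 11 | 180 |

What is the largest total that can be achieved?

4450

Highest conversions per $ first: Outdoor 19 > Email 14 > Social 11 > Native 5 > TV 4.
Outdoor takes 190 to reach its cap of 190 — 60 left.
Only 60 left; Email takes them to reach 60.
Total = 14×60 + 19×190 = 4450.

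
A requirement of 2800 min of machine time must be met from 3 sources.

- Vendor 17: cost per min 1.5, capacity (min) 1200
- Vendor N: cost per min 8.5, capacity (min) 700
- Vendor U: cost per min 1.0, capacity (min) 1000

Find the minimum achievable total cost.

Fill from the cheapest source first.
Take 1000 from Vendor U at 1.0 → need 1800 more.
Vendor 17 at 1.5: take all 1200 min → 600 still needed.
Vendor N (8.5): take the remaining 600 → done.
Cost = 1000×1.0 + 1200×1.5 + 600×8.5 = 7900.

7900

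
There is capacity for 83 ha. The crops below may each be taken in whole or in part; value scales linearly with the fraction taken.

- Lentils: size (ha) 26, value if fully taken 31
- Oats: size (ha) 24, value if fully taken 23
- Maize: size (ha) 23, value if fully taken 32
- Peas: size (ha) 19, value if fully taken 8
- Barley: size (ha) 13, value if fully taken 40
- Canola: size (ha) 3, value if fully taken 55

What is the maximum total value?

175.25

Best value per unit of size first: Canola 55/3≈18.3, Barley 40/13≈3.08, Maize 32/23≈1.39, Lentils 31/26≈1.19, Oats 23/24≈0.958, Peas 8/19≈0.421.
All 3 ha of Canola fit (value 55) — 80 remain.
Take all of Barley (13 ha, value 40) — 67 ha left.
Take all of Maize (23 ha, value 32) — 44 ha left.
All 26 ha of Lentils fit (value 31) — 18 remain.
Only 18 ha remain; take 18/24 of Oats for value 23×18/24 = 17.25.
Total value = 175.25.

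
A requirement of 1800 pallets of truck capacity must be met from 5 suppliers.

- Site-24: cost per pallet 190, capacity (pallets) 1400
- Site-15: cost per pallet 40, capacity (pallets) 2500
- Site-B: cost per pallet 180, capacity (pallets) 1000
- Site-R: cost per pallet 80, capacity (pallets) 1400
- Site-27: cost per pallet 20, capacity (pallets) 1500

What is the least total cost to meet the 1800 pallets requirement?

Cheapest first:
Site-27 (20): use full 1500 — 300 pallets to go.
Site-15 at 40: take 300 of its 2500 — requirement met.
Site-R, Site-B, Site-24: unused.
Cost = 1500×20 + 300×40 = 42000.

42000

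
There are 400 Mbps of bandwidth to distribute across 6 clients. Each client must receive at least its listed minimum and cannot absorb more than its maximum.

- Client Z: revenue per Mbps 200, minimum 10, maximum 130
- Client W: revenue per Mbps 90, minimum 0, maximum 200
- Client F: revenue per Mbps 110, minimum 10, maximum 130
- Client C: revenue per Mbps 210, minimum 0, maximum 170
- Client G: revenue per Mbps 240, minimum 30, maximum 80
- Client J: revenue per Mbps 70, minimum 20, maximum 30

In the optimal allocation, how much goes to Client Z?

120

Meeting every minimum uses 10+0+10+0+30+20 = 70 Mbps, leaving 330.
Order the clients by revenue per Mbps: Client G 240 > Client C 210 > Client Z 200 > Client F 110 > Client W 90 > Client J 70.
Client G takes 50 more to reach its cap of 80 ; 280 left.
Client C takes 170 more to reach its cap of 170 ; 110 left.
Client Z has room for 120 more but only 110 remain, so it gets 120.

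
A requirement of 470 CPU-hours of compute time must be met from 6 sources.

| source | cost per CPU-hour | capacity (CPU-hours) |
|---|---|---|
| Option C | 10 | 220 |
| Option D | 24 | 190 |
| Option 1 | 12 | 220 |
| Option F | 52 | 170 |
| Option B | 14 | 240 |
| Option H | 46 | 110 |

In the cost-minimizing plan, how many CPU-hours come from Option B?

30

Cheapest first:
Take 220 from Option C at 10 — need 250 more.
Take 220 from Option 1 at 12 — need 30 more.
Option B at 14: take 30 of its 240 — requirement met.
Option D, Option H, Option F: unused.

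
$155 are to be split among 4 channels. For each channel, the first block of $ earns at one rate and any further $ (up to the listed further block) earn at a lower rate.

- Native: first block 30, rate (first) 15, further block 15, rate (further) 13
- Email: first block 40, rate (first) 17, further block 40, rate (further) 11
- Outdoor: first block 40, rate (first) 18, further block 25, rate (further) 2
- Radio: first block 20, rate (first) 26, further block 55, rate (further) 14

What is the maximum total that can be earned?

2720

Rank every tier by rate: Radio/T1 26 > Outdoor/T1 18 > Email/T1 17 > Native/T1 15 > Radio/T2 14 > Native/T2 13 > Email/T2 11 > Outdoor/T2 2.
Radio/T1 (26): +20 ; 135 left.
Outdoor/T1 (18): +40 ; 95 left.
Email T1 at 17: fill all 40 ; 55 left.
Native/T1 (15): +30 ; 25 left.
25 remain; put them into Radio T2 at 14.
Total = 26×20 + 18×40 + 17×40 + 15×30 + 14×25 = 2720.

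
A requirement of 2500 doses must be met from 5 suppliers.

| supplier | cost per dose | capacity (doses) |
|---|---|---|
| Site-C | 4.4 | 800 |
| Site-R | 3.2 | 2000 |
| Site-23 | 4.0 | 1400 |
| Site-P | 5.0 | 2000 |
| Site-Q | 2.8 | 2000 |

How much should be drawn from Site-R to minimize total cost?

Fill from the cheapest supplier first.
Site-Q (2.8): use full 2000 → 500 doses to go.
Site-R at 3.2: take 500 of its 2000 → requirement met.
Site-23, Site-C, Site-P: unused.

500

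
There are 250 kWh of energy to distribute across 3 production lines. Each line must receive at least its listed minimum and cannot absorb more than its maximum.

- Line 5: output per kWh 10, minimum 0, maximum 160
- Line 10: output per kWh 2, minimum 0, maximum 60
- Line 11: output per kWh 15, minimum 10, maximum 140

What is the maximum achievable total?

Meeting every minimum uses 0+0+10 = 10 kWh, leaving 240.
Order the production lines by output per kWh: Line 11 15 > Line 5 10 > Line 10 2.
Give Line 11 130 more to hit its cap of 140 ; 110 left.
Line 5 has room for 160 more but only 110 remain, so it gets 110.
Total = 10×110 + 15×140 = 3200.

3200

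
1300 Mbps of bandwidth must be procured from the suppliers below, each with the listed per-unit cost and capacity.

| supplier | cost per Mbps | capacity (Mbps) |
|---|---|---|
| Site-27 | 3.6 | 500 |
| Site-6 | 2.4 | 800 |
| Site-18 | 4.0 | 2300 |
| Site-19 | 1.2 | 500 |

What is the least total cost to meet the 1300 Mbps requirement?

2520

Fill from the cheapest supplier first.
Site-19 at 1.2: take all 500 Mbps — 800 still needed.
Site-6 (2.4): use full 800 — 0 Mbps to go.
Site-27, Site-18: unused.
Cost = 500×1.2 + 800×2.4 = 2520.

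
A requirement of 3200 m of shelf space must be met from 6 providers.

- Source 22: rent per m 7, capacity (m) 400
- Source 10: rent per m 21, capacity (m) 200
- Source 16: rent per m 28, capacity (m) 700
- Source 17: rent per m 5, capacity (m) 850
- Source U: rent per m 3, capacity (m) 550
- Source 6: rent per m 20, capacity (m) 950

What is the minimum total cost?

38900

Use providers in increasing cost order.
Take 550 from Source U at 3 → need 2650 more.
Source 17 at 5: take all 850 m → 1800 still needed.
Source 22 (7): use full 400 → 1400 m to go.
Take 950 from Source 6 at 20 → need 450 more.
Source 10 (21): use full 200 → 250 m to go.
Source 16 at 28: take 250 of its 700 → requirement met.
Cost = 550×3 + 850×5 + 400×7 + 950×20 + 200×21 + 250×28 = 38900.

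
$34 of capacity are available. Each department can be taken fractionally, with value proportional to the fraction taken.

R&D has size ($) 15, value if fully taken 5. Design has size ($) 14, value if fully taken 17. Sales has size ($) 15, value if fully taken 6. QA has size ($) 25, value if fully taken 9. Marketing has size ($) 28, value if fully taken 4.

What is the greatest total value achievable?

24.8

Sort by value density: Design 17/14≈1.21, Sales 6/15≈0.4, QA 9/25≈0.36, R&D 5/15≈0.333, Marketing 4/28≈0.143.
Take all of Design (14 $, value 17) → 20 $ left.
All 15 $ of Sales fit (value 6) → 5 remain.
Only 5 $ remain; take 5/25 of QA for value 9×5/25 = 1.8.
Total value = 24.8.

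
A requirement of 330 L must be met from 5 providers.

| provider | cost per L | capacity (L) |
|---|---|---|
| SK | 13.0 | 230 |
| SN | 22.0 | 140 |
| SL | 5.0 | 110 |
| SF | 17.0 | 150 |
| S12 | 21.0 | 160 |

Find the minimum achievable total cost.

3410

Fill from the cheapest provider first.
SL (5.0): use full 110 → 220 L to go.
SK at 13.0: take 220 of its 230 → requirement met.
SF, S12, SN: unused.
Cost = 110×5.0 + 220×13.0 = 3410.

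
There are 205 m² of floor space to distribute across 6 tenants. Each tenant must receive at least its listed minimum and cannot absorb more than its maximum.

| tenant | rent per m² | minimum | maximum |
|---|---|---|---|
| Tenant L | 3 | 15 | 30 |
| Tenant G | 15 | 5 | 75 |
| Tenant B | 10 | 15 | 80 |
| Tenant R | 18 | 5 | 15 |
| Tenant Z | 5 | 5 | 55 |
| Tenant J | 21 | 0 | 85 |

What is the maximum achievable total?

Meeting every minimum uses 15+5+15+5+5+0 = 45 m², leaving 160.
Order the tenants by rent per m²: Tenant J 21 > Tenant R 18 > Tenant G 15 > Tenant B 10 > Tenant Z 5 > Tenant L 3.
Tenant J takes 85 more to reach its cap of 85 → 75 left.
Tenant R takes 10 more to reach its cap of 15 → 65 left.
Tenant G has room for 70 more but only 65 remain, so it gets 70.
Total = 3×15 + 15×70 + 10×15 + 18×15 + 5×5 + 21×85 = 3325.

3325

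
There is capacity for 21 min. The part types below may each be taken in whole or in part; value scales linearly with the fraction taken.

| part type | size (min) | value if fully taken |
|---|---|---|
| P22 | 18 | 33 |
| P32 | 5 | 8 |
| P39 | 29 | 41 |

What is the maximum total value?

37.8

Best value per unit of size first: P22 33/18≈1.83, P32 8/5≈1.6, P39 41/29≈1.41.
All 18 min of P22 fit (value 33) — 3 remain.
Fill the last 3 min with part of P32: 3/5 of it earns 4.8.
Total value = 37.8.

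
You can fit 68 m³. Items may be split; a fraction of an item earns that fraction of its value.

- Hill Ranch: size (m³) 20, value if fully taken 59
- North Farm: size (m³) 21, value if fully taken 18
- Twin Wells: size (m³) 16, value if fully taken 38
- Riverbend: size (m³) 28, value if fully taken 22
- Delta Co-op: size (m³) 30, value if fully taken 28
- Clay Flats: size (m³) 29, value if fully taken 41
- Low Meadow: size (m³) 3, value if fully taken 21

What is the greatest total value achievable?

159

Sort by value density: Low Meadow 21/3≈7, Hill Ranch 59/20≈2.95, Twin Wells 38/16≈2.38, Clay Flats 41/29≈1.41, Delta Co-op 28/30≈0.933, North Farm 18/21≈0.857, Riverbend 22/28≈0.786.
Take all of Low Meadow (3 m³, value 21) ; 65 m³ left.
Hill Ranch: take in full, 20 m³ for value 59 ; 45 left.
Twin Wells: take in full, 16 m³ for value 38 ; 29 left.
Take all of Clay Flats (29 m³, value 41) ; 0 m³ left.
Total value = 159.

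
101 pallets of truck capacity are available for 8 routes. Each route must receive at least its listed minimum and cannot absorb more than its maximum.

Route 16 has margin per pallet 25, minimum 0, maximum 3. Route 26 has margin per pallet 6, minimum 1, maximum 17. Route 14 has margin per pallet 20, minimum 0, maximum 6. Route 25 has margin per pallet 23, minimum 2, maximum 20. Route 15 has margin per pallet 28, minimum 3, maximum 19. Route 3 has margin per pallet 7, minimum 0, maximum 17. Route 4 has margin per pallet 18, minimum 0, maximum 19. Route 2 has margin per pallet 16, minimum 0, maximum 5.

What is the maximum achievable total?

1800

Meeting every minimum uses 0+1+0+2+3+0+0+0 = 6 pallets, leaving 95.
Rank by margin per pallet: Route 15 28 > Route 16 25 > Route 25 23 > Route 14 20 > Route 4 18 > Route 2 16 > Route 3 7 > Route 26 6.
Route 15: +16 to 19 (cap) ; 79 left.
Route 16: +3 to 3 (cap) ; 76 left.
Give Route 25 18 more to hit its cap of 20 ; 58 left.
Route 14 takes 6 more to reach its cap of 6 ; 52 left.
Route 4: +19 to 19 (cap) ; 33 left.
Give Route 2 5 more to hit its cap of 5 ; 28 left.
Give Route 3 17 more to hit its cap of 17 ; 11 left.
Only 11 left; Route 26 takes them to reach 12.
Total = 25×3 + 6×12 + 20×6 + 23×20 + 28×19 + 7×17 + 18×19 + 16×5 = 1800.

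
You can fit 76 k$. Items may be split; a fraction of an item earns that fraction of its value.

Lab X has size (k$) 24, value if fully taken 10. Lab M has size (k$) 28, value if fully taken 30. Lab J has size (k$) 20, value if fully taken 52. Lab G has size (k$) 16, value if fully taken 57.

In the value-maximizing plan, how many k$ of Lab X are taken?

Best value per unit of size first: Lab G 57/16≈3.56, Lab J 52/20≈2.6, Lab M 30/28≈1.07, Lab X 10/24≈0.417.
Lab G: take in full, 16 k$ for value 57 → 60 left.
Lab J: take in full, 20 k$ for value 52 → 40 left.
Lab M: take in full, 28 k$ for value 30 → 12 left.
12 k$ left: a 12/24 share of Lab X gives 10×12/24 = 5.

12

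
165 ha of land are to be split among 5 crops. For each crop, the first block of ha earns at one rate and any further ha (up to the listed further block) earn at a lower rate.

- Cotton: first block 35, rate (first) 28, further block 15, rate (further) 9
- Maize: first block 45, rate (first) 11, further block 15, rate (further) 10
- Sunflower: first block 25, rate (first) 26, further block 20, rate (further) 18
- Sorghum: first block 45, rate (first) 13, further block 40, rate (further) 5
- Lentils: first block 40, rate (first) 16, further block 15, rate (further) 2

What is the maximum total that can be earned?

Order all 10 blocks by rate: Cotton/tier1 28 > Sunflower/tier1 26 > Sunflower/tier2 18 > Lentils/tier1 16 > Sorghum/tier1 13 > Maize/tier1 11 > Maize/tier2 10 > Cotton/tier2 9 > Sorghum/tier2 5 > Lentils/tier2 2.
Cotton/tier1 (28): +35 — 130 left.
Sunflower/tier1 (26): +25 — 105 left.
Sunflower/tier2 (18): +20 — 85 left.
Lentils tier1 at 16: fill all 40 — 45 left.
Sorghum tier1 at 13: fill all 45 — 0 left.
Total = 28×35 + 26×25 + 18×20 + 16×40 + 13×45 = 3215.

3215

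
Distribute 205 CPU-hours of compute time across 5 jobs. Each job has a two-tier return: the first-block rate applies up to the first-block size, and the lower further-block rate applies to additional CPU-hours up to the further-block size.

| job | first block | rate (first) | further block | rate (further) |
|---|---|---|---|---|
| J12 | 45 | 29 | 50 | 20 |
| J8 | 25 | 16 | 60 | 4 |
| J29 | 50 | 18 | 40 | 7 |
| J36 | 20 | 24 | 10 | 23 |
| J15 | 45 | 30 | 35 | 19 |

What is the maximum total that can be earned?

Order all 10 blocks by rate: J15/T1 30 > J12/T1 29 > J36/T1 24 > J36/T2 23 > J12/T2 20 > J15/T2 19 > J29/T1 18 > J8/T1 16 > J29/T2 7 > J8/T2 4.
J15/T1 (30): +45 ; 160 left.
J12/T1 (29): +45 ; 115 left.
Fill J36 T1 block (20 at 24) ; 95 left.
Fill J36 T2 block (10 at 23) ; 85 left.
Fill J12 T2 block (50 at 20) ; 35 left.
Fill J15 T2 block (35 at 19) ; 0 left.
Total = 30×45 + 29×45 + 24×20 + 23×10 + 20×50 + 19×35 = 5030.

5030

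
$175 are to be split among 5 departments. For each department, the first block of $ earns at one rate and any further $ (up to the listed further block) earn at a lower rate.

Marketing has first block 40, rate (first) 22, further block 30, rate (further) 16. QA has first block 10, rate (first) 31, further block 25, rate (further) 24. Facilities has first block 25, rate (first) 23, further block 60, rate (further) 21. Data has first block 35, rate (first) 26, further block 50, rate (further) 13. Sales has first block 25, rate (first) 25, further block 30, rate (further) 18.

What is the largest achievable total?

Treat each block as its own option and order by rate: QA/T1 31 > Data/T1 26 > Sales/T1 25 > QA/T2 24 > Facilities/T1 23 > Marketing/T1 22 > Facilities/T2 21 > Sales/T2 18 > Marketing/T2 16 > Data/T2 13.
QA T1 at 31: fill all 10 ; 165 left.
Data/T1 (26): +35 ; 130 left.
Sales T1 at 25: fill all 25 ; 105 left.
QA T2 at 24: fill all 25 ; 80 left.
Facilities T1 at 23: fill all 25 ; 55 left.
Fill Marketing T1 block (40 at 22) ; 15 left.
Facilities T2 at 21: only 15 left, fill 15.
Total = 31×10 + 26×35 + 25×25 + 24×25 + 23×25 + 22×40 + 21×15 = 4215.

4215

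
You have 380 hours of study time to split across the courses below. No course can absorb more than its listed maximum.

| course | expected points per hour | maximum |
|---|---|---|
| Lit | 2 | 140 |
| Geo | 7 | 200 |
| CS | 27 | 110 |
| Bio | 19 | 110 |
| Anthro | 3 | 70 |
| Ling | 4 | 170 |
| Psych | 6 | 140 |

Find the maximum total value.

Order the courses by expected points per hour: CS 27 > Bio 19 > Geo 7 > Psych 6 > Ling 4 > Anthro 3 > Lit 2.
CS: +110 to 110 (cap) → 270 left.
Bio takes 110 to reach its cap of 110 → 160 left.
Geo: +160 (room for 200) → 160. Pool exhausted.
Total = 7×160 + 27×110 + 19×110 = 6180.

6180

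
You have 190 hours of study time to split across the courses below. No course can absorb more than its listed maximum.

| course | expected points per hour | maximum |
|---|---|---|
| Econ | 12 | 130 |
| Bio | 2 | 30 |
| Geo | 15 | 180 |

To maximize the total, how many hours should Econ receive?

10

Highest expected points per hour first: Geo 15 > Econ 12 > Bio 2.
Geo: +180 to 180 (cap) ; 10 left.
Only 10 left; Econ takes them to reach 10.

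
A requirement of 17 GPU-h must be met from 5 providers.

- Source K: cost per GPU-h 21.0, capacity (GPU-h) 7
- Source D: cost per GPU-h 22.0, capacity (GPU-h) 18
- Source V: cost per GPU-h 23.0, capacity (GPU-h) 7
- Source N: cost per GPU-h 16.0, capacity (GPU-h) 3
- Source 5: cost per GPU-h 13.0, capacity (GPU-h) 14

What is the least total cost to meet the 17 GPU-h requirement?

Cheapest first:
Take 14 from Source 5 at 13.0 — need 3 more.
Source N at 16.0: take all 3 GPU-h — 0 still needed.
Source K, Source D, Source V: unused.
Cost = 14×13.0 + 3×16.0 = 230.

230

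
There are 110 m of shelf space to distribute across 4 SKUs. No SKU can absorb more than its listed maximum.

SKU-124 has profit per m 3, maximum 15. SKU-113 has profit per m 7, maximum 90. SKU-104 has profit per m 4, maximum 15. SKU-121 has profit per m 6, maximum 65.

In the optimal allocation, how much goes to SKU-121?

Order the SKUs by profit per m: SKU-113 7 > SKU-121 6 > SKU-104 4 > SKU-124 3.
SKU-113: +90 to 90 (cap) — 20 left.
SKU-121 has room for 65 but only 20 remain, so it gets 20.

20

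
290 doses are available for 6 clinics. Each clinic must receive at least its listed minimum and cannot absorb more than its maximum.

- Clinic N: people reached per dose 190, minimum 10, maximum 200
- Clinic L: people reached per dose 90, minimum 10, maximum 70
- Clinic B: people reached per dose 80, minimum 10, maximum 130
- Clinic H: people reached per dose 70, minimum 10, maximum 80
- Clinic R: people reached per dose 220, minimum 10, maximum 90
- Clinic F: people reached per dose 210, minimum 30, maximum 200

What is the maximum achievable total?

57700

Meeting every minimum uses 10+10+10+10+10+30 = 80 doses, leaving 210.
Rank by people reached per dose: Clinic R 220 > Clinic F 210 > Clinic N 190 > Clinic L 90 > Clinic B 80 > Clinic H 70.
Clinic R takes 80 more to reach its cap of 90 — 130 left.
Only 130 left; Clinic F takes them to reach 160.
Total = 190×10 + 90×10 + 80×10 + 70×10 + 220×90 + 210×160 = 57700.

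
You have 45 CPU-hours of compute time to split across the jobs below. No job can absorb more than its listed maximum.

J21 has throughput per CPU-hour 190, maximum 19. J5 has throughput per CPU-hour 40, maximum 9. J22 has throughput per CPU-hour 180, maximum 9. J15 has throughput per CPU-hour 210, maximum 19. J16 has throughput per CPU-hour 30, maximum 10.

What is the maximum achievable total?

Order the jobs by throughput per CPU-hour: J15 210 > J21 190 > J22 180 > J5 40 > J16 30.
J15: +19 to 19 (cap) — 26 left.
Give J21 19 to hit its cap of 19 — 7 left.
Only 7 left; J22 takes them to reach 7.
Total = 190×19 + 180×7 + 210×19 = 8860.

8860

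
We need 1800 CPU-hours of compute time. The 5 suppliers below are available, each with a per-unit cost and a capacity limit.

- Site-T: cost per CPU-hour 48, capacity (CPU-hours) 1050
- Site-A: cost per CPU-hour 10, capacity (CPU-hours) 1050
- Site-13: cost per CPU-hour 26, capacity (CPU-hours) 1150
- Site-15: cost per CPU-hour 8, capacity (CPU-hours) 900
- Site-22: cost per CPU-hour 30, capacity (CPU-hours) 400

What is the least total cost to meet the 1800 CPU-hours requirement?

Cheapest first:
Site-15 (8): use full 900 — 900 CPU-hours to go.
Site-A (10): take the remaining 900 — done.
Site-13, Site-22, Site-T: unused.
Cost = 900×8 + 900×10 = 16200.

16200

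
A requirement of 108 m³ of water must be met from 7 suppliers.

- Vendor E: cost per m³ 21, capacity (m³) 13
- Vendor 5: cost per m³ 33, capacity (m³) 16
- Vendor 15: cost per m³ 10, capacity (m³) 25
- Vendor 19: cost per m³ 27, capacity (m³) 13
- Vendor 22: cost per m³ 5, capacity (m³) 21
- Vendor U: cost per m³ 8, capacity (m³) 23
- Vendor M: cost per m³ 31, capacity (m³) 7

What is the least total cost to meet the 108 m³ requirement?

1578

Use suppliers in increasing cost order.
Take 21 from Vendor 22 at 5 — need 87 more.
Take 23 from Vendor U at 8 — need 64 more.
Vendor 15 at 10: take all 25 m³ — 39 still needed.
Vendor E (21): use full 13 — 26 m³ to go.
Vendor 19 (27): use full 13 — 13 m³ to go.
Vendor M (31): use full 7 — 6 m³ to go.
Take 6 from Vendor 5 at 33 to finish.
Cost = 21×5 + 23×8 + 25×10 + 13×21 + 13×27 + 7×31 + 6×33 = 1578.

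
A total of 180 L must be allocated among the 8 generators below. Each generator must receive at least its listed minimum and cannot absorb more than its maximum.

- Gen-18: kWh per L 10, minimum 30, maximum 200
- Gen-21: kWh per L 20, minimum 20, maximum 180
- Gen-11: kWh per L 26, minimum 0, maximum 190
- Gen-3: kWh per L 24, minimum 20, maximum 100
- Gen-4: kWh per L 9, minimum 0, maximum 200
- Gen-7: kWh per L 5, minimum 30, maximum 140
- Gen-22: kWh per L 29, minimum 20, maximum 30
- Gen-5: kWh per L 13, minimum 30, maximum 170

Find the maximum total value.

Meeting every minimum uses 30+20+0+20+0+30+20+30 = 150 L, leaving 30.
Order the generators by kWh per L: Gen-22 29 > Gen-11 26 > Gen-3 24 > Gen-21 20 > Gen-5 13 > Gen-18 10 > Gen-4 9 > Gen-7 5.
Gen-22: +10 to 30 (cap) ; 20 left.
Only 20 left; Gen-11 takes them to reach 20.
Total = 10×30 + 20×20 + 26×20 + 24×20 + 5×30 + 29×30 + 13×30 = 3110.

3110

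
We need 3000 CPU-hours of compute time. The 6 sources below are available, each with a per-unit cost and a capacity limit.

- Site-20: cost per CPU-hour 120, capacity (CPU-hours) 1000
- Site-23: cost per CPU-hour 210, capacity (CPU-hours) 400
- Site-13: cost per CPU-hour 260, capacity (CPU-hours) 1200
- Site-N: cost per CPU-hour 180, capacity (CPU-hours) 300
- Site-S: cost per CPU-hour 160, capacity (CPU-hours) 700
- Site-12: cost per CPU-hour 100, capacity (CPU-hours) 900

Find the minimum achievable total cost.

Cheapest first:
Take 900 from Site-12 at 100 → need 2100 more.
Site-20 at 120: take all 1000 CPU-hours → 1100 still needed.
Take 700 from Site-S at 160 → need 400 more.
Site-N (180): use full 300 → 100 CPU-hours to go.
Site-23 (210): take the remaining 100 → done.
Site-13: unused.
Cost = 900×100 + 1000×120 + 700×160 + 300×180 + 100×210 = 397000.

397000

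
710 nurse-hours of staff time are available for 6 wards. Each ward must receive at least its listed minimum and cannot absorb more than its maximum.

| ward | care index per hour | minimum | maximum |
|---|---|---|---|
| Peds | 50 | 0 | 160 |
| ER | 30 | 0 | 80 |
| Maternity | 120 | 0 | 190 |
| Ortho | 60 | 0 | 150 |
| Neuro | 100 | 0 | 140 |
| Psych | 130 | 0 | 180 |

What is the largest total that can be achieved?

71700

Meeting every minimum uses 0+0+0+0+0+0 = 0 nurse-hours, leaving 710.
Highest care index per hour first: Psych 130 > Maternity 120 > Neuro 100 > Ortho 60 > Peds 50 > ER 30.
Give Psych 180 more to hit its cap of 180 ; 530 left.
Give Maternity 190 more to hit its cap of 190 ; 340 left.
Neuro: +140 to 140 (cap) ; 200 left.
Ortho takes 150 more to reach its cap of 150 ; 50 left.
Only 50 left; Peds takes them to reach 50.
Total = 50×50 + 120×190 + 60×150 + 100×140 + 130×180 = 71700.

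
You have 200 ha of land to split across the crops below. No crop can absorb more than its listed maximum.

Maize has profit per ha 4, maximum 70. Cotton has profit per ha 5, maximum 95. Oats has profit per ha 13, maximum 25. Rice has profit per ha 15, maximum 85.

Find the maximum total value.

Rank by profit per ha: Rice 15 > Oats 13 > Cotton 5 > Maize 4.
Rice takes 85 to reach its cap of 85 — 115 left.
Oats takes 25 to reach its cap of 25 — 90 left.
Only 90 left; Cotton takes them to reach 90.
Total = 5×90 + 13×25 + 15×85 = 2050.

2050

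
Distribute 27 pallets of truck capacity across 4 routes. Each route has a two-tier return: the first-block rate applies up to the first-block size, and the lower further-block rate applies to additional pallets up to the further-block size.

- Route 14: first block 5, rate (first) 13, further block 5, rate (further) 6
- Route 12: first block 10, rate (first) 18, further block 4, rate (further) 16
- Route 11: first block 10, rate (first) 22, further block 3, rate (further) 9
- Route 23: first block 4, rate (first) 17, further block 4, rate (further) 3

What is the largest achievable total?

516

Rank every tier by rate: Route 11/tier1 22 > Route 12/tier1 18 > Route 23/tier1 17 > Route 12/tier2 16 > Route 14/tier1 13 > Route 11/tier2 9 > Route 14/tier2 6 > Route 23/tier2 3.
Route 11/tier1 (22): +10 — 17 left.
Route 12 tier1 at 18: fill all 10 — 7 left.
Route 23/tier1 (17): +4 — 3 left.
Route 12 tier2 at 16: only 3 left, fill 3.
Total = 22×10 + 18×10 + 17×4 + 16×3 = 516.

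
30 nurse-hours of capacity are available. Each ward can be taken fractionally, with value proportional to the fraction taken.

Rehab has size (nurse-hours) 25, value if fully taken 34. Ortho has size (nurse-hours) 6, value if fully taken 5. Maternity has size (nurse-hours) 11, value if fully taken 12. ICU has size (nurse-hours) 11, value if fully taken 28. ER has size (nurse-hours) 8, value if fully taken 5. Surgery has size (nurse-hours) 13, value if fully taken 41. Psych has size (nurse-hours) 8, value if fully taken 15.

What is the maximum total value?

Rank by value-to-size ratio: Surgery 41/13≈3.15, ICU 28/11≈2.55, Psych 15/8≈1.88, Rehab 34/25≈1.36, Maternity 12/11≈1.09, Ortho 5/6≈0.833, ER 5/8≈0.625.
Take all of Surgery (13 nurse-hours, value 41) → 17 nurse-hours left.
ICU: take in full, 11 nurse-hours for value 28 → 6 left.
Fill the last 6 nurse-hours with part of Psych: 6/8 of it earns 11.25.
Total value = 80.25.

80.25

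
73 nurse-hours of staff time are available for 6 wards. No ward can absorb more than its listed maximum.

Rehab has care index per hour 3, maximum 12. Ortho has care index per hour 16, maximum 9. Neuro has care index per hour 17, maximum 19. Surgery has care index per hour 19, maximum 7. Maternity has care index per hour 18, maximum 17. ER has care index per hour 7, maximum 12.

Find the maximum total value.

1017

Highest care index per hour first: Surgery 19 > Maternity 18 > Neuro 17 > Ortho 16 > ER 7 > Rehab 3.
Give Surgery 7 to hit its cap of 7 → 66 left.
Maternity: +17 to 17 (cap) → 49 left.
Neuro: +19 to 19 (cap) → 30 left.
Ortho takes 9 to reach its cap of 9 → 21 left.
Give ER 12 to hit its cap of 12 → 9 left.
Only 9 left; Rehab takes them to reach 9.
Total = 3×9 + 16×9 + 17×19 + 19×7 + 18×17 + 7×12 = 1017.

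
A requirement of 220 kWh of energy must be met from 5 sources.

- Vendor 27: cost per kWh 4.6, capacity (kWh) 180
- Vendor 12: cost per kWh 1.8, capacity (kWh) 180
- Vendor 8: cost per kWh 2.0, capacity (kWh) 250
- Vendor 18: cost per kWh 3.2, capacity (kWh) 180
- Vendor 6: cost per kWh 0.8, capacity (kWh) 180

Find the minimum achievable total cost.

Cheapest first:
Vendor 6 (0.8): use full 180 — 40 kWh to go.
Vendor 12 (1.8): take the remaining 40 — done.
Vendor 8, Vendor 18, Vendor 27: unused.
Cost = 180×0.8 + 40×1.8 = 216.

216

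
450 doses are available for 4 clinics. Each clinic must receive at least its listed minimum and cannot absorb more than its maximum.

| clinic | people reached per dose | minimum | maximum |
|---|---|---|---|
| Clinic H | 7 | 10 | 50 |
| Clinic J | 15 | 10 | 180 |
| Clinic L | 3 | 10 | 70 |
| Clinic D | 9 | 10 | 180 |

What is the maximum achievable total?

4790

Meeting every minimum uses 10+10+10+10 = 40 doses, leaving 410.
Rank by people reached per dose: Clinic J 15 > Clinic D 9 > Clinic H 7 > Clinic L 3.
Clinic J takes 170 more to reach its cap of 180 → 240 left.
Clinic D takes 170 more to reach its cap of 180 → 70 left.
Clinic H takes 40 more to reach its cap of 50 → 30 left.
Clinic L has room for 60 more but only 30 remain, so it gets 40.
Total = 7×50 + 15×180 + 3×40 + 9×180 = 4790.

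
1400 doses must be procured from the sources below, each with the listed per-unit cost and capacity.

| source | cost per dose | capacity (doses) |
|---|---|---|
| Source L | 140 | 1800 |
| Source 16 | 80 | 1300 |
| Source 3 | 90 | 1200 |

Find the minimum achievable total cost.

113000

Fill from the cheapest source first.
Source 16 at 80: take all 1300 doses — 100 still needed.
Source 3 (90): take the remaining 100 — done.
Source L: unused.
Cost = 1300×80 + 100×90 = 113000.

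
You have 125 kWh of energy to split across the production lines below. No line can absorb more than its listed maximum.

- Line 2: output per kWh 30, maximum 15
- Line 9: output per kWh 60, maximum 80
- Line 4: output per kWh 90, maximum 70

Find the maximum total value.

Highest output per kWh first: Line 4 90 > Line 9 60 > Line 2 30.
Give Line 4 70 to hit its cap of 70 — 55 left.
Only 55 left; Line 9 takes them to reach 55.
Total = 60×55 + 90×70 = 9600.

9600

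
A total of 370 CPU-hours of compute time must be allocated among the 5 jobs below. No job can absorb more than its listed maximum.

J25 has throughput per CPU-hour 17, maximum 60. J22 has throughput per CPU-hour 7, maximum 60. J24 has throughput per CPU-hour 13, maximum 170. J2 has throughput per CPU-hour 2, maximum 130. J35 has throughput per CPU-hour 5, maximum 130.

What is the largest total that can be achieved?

Rank by throughput per CPU-hour: J25 17 > J24 13 > J22 7 > J35 5 > J2 2.
Give J25 60 to hit its cap of 60 — 310 left.
J24 takes 170 to reach its cap of 170 — 140 left.
J22: +60 to 60 (cap) — 80 left.
Only 80 left; J35 takes them to reach 80.
Total = 17×60 + 7×60 + 13×170 + 5×80 = 4050.

4050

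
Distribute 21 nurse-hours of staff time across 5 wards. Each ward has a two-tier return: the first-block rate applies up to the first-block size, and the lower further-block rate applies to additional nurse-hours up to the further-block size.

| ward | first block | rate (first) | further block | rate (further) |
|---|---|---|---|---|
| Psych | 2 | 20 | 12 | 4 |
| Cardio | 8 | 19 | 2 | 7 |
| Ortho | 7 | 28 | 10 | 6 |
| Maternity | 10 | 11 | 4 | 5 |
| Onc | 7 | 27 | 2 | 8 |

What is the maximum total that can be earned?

520

Treat each block as its own option and order by rate: Ortho/tier1 28 > Onc/tier1 27 > Psych/tier1 20 > Cardio/tier1 19 > Maternity/tier1 11 > Onc/tier2 8 > Cardio/tier2 7 > Ortho/tier2 6 > Maternity/tier2 5 > Psych/tier2 4.
Ortho tier1 at 28: fill all 7 — 14 left.
Onc tier1 at 27: fill all 7 — 7 left.
Psych tier1 at 20: fill all 2 — 5 left.
Cardio tier1 at 19: only 5 left, fill 5.
Total = 28×7 + 27×7 + 20×2 + 19×5 = 520.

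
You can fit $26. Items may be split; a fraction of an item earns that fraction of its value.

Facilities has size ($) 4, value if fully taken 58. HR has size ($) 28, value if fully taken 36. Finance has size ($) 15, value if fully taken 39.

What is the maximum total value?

106

Rank by value-to-size ratio: Facilities 58/4≈14.5, Finance 39/15≈2.6, HR 36/28≈1.29.
Facilities: take in full, 4 $ for value 58 — 22 left.
Finance: take in full, 15 $ for value 39 — 7 left.
Fill the last 7 $ with part of HR: 7/28 of it earns 9.
Total value = 106.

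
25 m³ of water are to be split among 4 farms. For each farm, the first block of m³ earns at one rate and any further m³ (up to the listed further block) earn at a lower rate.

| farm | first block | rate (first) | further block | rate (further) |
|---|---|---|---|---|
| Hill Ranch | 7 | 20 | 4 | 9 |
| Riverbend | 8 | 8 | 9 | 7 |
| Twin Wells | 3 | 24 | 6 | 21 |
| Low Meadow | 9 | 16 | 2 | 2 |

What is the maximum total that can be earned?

482

Order all 8 blocks by rate: Twin Wells/T1 24 > Twin Wells/T2 21 > Hill Ranch/T1 20 > Low Meadow/T1 16 > Hill Ranch/T2 9 > Riverbend/T1 8 > Riverbend/T2 7 > Low Meadow/T2 2.
Twin Wells/T1 (24): +3 — 22 left.
Fill Twin Wells T2 block (6 at 21) — 16 left.
Fill Hill Ranch T1 block (7 at 20) — 9 left.
Low Meadow T1 at 16: fill all 9 — 0 left.
Total = 24×3 + 21×6 + 20×7 + 16×9 = 482.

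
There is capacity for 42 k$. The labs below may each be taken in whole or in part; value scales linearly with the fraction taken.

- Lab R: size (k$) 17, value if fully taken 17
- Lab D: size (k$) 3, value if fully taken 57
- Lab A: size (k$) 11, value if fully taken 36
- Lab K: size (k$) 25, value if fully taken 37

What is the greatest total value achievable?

Best value per unit of size first: Lab D 57/3≈19, Lab A 36/11≈3.27, Lab K 37/25≈1.48, Lab R 17/17≈1.
Take all of Lab D (3 k$, value 57) → 39 k$ left.
Lab A: take in full, 11 k$ for value 36 → 28 left.
Lab K: take in full, 25 k$ for value 37 → 3 left.
Only 3 k$ remain; take 3/17 of Lab R for value 17×3/17 = 3.
Total value = 133.

133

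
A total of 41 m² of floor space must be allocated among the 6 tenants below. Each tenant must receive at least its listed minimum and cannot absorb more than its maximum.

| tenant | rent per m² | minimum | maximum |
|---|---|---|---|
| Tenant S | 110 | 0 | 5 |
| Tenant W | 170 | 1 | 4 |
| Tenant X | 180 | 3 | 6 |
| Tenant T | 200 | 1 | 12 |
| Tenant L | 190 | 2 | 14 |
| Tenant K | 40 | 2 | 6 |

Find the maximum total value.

7230

Meeting every minimum uses 0+1+3+1+2+2 = 9 m², leaving 32.
Rank by rent per m²: Tenant T 200 > Tenant L 190 > Tenant X 180 > Tenant W 170 > Tenant S 110 > Tenant K 40.
Tenant T takes 11 more to reach its cap of 12 ; 21 left.
Give Tenant L 12 more to hit its cap of 14 ; 9 left.
Give Tenant X 3 more to hit its cap of 6 ; 6 left.
Tenant W: +3 to 4 (cap) ; 3 left.
Tenant S has room for 5 more but only 3 remain, so it gets 3.
Total = 110×3 + 170×4 + 180×6 + 200×12 + 190×14 + 40×2 = 7230.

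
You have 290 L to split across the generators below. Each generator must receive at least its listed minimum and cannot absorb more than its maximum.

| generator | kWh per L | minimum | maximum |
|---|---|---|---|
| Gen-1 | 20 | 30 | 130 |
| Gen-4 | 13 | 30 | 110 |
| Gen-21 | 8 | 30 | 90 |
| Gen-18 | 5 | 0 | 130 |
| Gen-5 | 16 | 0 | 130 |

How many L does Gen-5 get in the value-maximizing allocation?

Meeting every minimum uses 30+30+30+0+0 = 90 L, leaving 200.
Rank by kWh per L: Gen-1 20 > Gen-5 16 > Gen-4 13 > Gen-21 8 > Gen-18 5.
Give Gen-1 100 more to hit its cap of 130 — 100 left.
Gen-5: +100 (room for 130) → 100. Pool exhausted.

100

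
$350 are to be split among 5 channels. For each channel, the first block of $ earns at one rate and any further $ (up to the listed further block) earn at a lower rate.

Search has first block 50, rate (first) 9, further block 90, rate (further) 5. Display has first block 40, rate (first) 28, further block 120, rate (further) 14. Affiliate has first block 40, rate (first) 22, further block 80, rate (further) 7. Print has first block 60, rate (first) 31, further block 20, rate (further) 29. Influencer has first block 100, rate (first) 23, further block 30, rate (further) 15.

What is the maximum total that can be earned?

8030

Treat each block as its own option and order by rate: Print/tier1 31 > Print/tier2 29 > Display/tier1 28 > Influencer/tier1 23 > Affiliate/tier1 22 > Influencer/tier2 15 > Display/tier2 14 > Search/tier1 9 > Affiliate/tier2 7 > Search/tier2 5.
Print/tier1 (31): +60 → 290 left.
Fill Print tier2 block (20 at 29) → 270 left.
Fill Display tier1 block (40 at 28) → 230 left.
Fill Influencer tier1 block (100 at 23) → 130 left.
Affiliate tier1 at 22: fill all 40 → 90 left.
Fill Influencer tier2 block (30 at 15) → 60 left.
60 remain; put them into Display tier2 at 14.
Total = 31×60 + 29×20 + 28×40 + 23×100 + 22×40 + 15×30 + 14×60 = 8030.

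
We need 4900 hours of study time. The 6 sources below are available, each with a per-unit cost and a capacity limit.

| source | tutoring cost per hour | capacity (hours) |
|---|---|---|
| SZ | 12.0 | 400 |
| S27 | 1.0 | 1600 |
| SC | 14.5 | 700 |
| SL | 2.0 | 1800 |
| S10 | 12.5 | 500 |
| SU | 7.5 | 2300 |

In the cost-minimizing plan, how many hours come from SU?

Cheapest first:
Take 1600 from S27 at 1.0 ; need 3300 more.
SL (2.0): use full 1800 ; 1500 hours to go.
SU at 7.5: take 1500 of its 2300 ; requirement met.
SZ, S10, SC: unused.

1500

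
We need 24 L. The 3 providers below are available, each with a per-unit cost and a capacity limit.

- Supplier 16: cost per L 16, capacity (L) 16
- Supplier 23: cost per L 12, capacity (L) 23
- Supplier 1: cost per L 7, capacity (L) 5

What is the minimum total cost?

Fill from the cheapest provider first.
Supplier 1 at 7: take all 5 L — 19 still needed.
Supplier 23 (12): take the remaining 19 — done.
Supplier 16: unused.
Cost = 5×7 + 19×12 = 263.

263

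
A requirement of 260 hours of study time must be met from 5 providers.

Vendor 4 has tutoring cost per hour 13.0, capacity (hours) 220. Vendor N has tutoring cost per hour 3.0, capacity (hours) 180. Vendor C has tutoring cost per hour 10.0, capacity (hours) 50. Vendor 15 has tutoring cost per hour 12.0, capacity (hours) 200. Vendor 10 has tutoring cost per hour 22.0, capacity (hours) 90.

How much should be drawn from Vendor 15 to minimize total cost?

30

Use providers in increasing cost order.
Vendor N (3.0): use full 180 → 80 hours to go.
Take 50 from Vendor C at 10.0 → need 30 more.
Vendor 15 (12.0): take the remaining 30 → done.
Vendor 4, Vendor 10: unused.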